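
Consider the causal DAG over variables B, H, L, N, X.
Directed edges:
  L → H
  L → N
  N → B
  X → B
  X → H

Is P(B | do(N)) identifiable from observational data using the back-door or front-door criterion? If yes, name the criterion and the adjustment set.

desc(N)\{N}={B}; candidates ⊆ {H,L,X}.
∅: N⊥B given ∅ in G with N→· removed — back-door holds.
P(B|do(N)) = P(B|N) — no adjustment needed.

P(B|do(N)): backdoor, adjust for ∅.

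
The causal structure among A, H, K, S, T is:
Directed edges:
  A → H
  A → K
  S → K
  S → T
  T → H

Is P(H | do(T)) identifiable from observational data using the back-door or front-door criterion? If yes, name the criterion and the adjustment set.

P(H|do(T)): backdoor, adjust for ∅.

desc(T)\{T}={H}; candidates ⊆ {A,K,S}.
∅: T⊥H given ∅ in G with T→· removed — back-door holds.
P(H|do(T)) = P(H|T) — no adjustment needed.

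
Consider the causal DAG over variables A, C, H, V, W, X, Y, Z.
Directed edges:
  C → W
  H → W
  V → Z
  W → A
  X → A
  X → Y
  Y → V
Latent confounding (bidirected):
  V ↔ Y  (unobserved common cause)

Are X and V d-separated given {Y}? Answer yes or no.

Bayes-Ball from X | {Y} reaches {A,V,Z}.
V ∈ reach(X|{Y}) ⇒ X ⊥̸ V | {Y}.

No — X and V are d-connected given {Y}.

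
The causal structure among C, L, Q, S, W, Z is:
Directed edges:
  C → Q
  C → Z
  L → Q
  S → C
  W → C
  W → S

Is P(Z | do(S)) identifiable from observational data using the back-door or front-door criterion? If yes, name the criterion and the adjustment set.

P(Z|do(S)): backdoor, adjust for {W}.

desc(S)\{S}={C,Q,Z}; candidates ⊆ {L,W}.
size 0: {}; under {} S still reaches {C,Q,W,Z} ∋ Z.
{W}: S⊥Z given {W} in G with S→· removed — back-door holds.
P(Z|do(S)) = Σ_{W} P(Z|S,W)·P(W).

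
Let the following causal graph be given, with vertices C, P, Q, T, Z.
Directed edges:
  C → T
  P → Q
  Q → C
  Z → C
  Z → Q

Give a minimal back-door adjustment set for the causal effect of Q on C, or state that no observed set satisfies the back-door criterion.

desc(Q)\{Q}={C,T}; candidates ⊆ {P,Z}.
size 0: {}; under {} Q still reaches {C,P,T,Z} ∋ C.
{Z}: Q⊥C given {Z} in G with Q→· removed — back-door holds.

Q→C: minimal back-door set {Z}.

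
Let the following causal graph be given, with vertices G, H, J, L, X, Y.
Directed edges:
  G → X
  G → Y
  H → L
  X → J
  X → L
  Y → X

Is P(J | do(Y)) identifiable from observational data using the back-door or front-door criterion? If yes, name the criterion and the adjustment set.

desc(Y)\{Y}={J,L,X}; candidates ⊆ {G,H}.
size 0: {}; under {} Y still reaches {G,J,L,X} ∋ J.
{G}: Y⊥J given {G} in G with Y→· removed — back-door holds.
P(J|do(Y)) = Σ_{G} P(J|Y,G)·P(G).

P(J|do(Y)): backdoor, adjust for {G}.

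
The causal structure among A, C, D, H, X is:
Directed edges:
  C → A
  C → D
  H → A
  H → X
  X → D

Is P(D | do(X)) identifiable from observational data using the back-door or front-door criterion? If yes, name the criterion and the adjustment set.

desc(X)\{X}={D}; candidates ⊆ {A,C,H}.
∅: X⊥D given ∅ in G with X→· removed — back-door holds.
P(D|do(X)) = P(D|X) — no adjustment needed.

P(D|do(X)): backdoor, adjust for ∅.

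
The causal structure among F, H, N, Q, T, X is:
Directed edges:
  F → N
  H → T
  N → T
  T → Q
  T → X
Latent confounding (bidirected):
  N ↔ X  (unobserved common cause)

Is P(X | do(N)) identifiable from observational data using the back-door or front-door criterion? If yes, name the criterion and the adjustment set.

desc(N)\{N}={Q,T,X}; candidates ⊆ {F,H}.
N↔X: latent back-door arc(s) into N.
size 0: {}; under {} N still reaches {F,X} ∋ X.
size 1: {F}, {H}; under {F} N still reaches {X} ∋ X.
size 2: {F,H}; under {F,H} N still reaches {X} ∋ X.
N↔X cannot be blocked by any observed set — no back-door set.
{T}: (i) intercepts every directed N→X path; (ii) no back-door N→{T}; (iii) {N} blocks every back-door {T}→X. Front-door holds.
P(X|do(N)) = Σ_{T} P(T|N) Σ_{N'} P(X|T,N')P(N').

P(X|do(N)): frontdoor, adjust for {T}.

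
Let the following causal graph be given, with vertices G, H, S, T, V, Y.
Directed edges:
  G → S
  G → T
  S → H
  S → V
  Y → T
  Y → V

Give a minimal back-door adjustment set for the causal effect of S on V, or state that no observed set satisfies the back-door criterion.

desc(S)\{S}={H,V}; candidates ⊆ {G,T,Y}.
∅: S⊥V given ∅ in G with S→· removed — back-door holds.

S→V: minimal back-door set ∅.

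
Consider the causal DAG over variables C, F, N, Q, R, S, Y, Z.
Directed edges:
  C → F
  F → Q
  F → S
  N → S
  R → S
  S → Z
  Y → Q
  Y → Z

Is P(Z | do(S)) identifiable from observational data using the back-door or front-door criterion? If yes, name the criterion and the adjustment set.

P(Z|do(S)): backdoor, adjust for ∅.

desc(S)\{S}={Z}; candidates ⊆ {C,F,N,Q,R,Y}.
∅: S⊥Z given ∅ in G with S→· removed — back-door holds.
P(Z|do(S)) = P(Z|S) — no adjustment needed.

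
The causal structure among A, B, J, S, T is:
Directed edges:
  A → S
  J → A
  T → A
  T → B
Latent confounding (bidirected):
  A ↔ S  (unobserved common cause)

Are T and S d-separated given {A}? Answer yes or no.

No — T and S are d-connected given {A}.

Bayes-Ball from T | {A} reaches {B,J,S}.
S ∈ reach(T|{A}) ⇒ T ⊥̸ S | {A}.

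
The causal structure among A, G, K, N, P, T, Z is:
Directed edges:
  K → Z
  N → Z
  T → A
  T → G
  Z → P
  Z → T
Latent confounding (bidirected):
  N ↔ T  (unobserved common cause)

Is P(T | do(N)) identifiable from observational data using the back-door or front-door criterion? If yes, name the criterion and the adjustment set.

P(T|do(N)): frontdoor, adjust for {Z}.

desc(N)\{N}={A,G,P,T,Z}; candidates ⊆ {K}.
N↔T: latent back-door arc(s) into N.
size 0: {}; under {} N still reaches {A,G,T} ∋ T.
size 1: {K}; under {K} N still reaches {A,G,T} ∋ T.
N↔T cannot be blocked by any observed set — no back-door set.
{Z}: (i) intercepts every directed N→T path; (ii) no back-door N→{Z}; (iii) {N} blocks every back-door {Z}→T. Front-door holds.
P(T|do(N)) = Σ_{Z} P(Z|N) Σ_{N'} P(T|Z,N')P(N').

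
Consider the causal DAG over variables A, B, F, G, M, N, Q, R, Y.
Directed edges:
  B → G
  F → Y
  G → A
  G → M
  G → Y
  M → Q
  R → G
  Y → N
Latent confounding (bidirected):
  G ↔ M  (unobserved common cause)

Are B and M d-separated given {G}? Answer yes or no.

Bayes-Ball from B | {G} reaches {M,Q,R}.
M ∈ reach(B|{G}) ⇒ B ⊥̸ M | {G}.

No — B and M are d-connected given {G}.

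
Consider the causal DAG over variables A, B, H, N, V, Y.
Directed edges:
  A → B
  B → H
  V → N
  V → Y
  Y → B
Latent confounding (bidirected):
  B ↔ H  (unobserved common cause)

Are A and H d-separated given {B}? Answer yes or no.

No — A and H are d-connected given {B}.

Bayes-Ball from A | {B} reaches {H,N,V,Y}.
H ∈ reach(A|{B}) ⇒ A ⊥̸ H | {B}.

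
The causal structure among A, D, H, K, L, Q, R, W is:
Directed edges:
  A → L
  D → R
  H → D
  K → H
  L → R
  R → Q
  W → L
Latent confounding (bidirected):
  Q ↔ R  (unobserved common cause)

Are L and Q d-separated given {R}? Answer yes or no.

No — L and Q are d-connected given {R}.

Bayes-Ball from L | {R} reaches {A,D,H,K,Q,W}.
Q ∈ reach(L|{R}) ⇒ L ⊥̸ Q | {R}.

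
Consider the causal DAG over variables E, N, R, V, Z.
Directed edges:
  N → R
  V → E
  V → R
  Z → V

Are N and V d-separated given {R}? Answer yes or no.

Bayes-Ball from N | {R} reaches {E,V,Z}.
V ∈ reach(N|{R}) ⇒ N ⊥̸ V | {R}.

No — N and V are d-connected given {R}.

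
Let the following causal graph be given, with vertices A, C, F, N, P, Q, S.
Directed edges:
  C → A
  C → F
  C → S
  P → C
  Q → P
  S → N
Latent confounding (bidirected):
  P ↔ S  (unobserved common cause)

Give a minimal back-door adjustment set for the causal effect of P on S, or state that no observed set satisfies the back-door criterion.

desc(P)\{P}={A,C,F,N,S}; candidates ⊆ {Q}.
P↔S: latent back-door arc(s) into P.
size 0: {}; under {} P still reaches {N,Q,S} ∋ S.
size 1: {Q}; under {Q} P still reaches {N,S} ∋ S.
P↔S cannot be blocked by any observed set — no back-door set.

P→S: no observed back-door set.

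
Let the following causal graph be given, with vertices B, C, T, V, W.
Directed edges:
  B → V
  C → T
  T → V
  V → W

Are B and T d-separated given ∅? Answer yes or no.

Yes — B ⊥ T | ∅.

Bayes-Ball from B | ∅ reaches {V,W}.
T ∉ reach(B|∅) ⇒ B ⊥ T | ∅.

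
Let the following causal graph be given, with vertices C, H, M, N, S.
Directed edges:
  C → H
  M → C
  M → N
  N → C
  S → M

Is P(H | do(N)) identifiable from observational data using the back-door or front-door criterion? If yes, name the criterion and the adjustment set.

P(H|do(N)): backdoor, adjust for {M}.

desc(N)\{N}={C,H}; candidates ⊆ {M,S}.
size 0: {}; under {} N still reaches {C,H,M,S} ∋ H.
{M}: N⊥H given {M} in G with N→· removed — back-door holds.
P(H|do(N)) = Σ_{M} P(H|N,M)·P(M).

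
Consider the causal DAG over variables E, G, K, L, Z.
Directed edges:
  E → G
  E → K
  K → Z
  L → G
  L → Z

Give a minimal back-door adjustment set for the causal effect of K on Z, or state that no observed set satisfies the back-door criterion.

K→Z: minimal back-door set ∅.

desc(K)\{K}={Z}; candidates ⊆ {E,G,L}.
∅: K⊥Z given ∅ in G with K→· removed — back-door holds.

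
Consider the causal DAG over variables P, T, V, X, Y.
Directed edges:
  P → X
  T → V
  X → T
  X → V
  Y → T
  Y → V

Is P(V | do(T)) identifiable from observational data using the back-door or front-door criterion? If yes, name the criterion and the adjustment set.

P(V|do(T)): backdoor, adjust for {X, Y}.

desc(T)\{T}={V}; candidates ⊆ {P,X,Y}.
size 0: {}; under {} T still reaches {P,V,X,Y} ∋ V.
size 1: {P}, {X}, {Y}; under {P} T still reaches {V,X,Y} ∋ V.
{X,Y}: T⊥V given {X,Y} in G with T→· removed — back-door holds.
P(V|do(T)) = Σ_{X,Y} P(V|T,X,Y)·P(X,Y).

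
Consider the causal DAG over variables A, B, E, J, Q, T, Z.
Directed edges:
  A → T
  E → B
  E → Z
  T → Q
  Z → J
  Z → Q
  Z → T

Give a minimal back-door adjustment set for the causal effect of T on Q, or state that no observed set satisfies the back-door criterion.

T→Q: minimal back-door set {Z}.

desc(T)\{T}={Q}; candidates ⊆ {A,B,E,J,Z}.
size 0: {}; under {} T still reaches {A,B,E,J,Q,Z} ∋ Q.
{Z}: T⊥Q given {Z} in G with T→· removed — back-door holds.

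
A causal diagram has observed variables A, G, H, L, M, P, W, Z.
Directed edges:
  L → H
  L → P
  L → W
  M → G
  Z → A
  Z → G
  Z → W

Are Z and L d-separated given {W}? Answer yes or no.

Bayes-Ball from Z | {W} reaches {A,G,H,L,P}.
L ∈ reach(Z|{W}) ⇒ Z ⊥̸ L | {W}.

No — Z and L are d-connected given {W}.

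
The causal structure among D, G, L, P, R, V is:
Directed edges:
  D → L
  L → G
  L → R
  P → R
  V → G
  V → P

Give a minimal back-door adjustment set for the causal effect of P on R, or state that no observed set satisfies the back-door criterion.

P→R: minimal back-door set ∅.

desc(P)\{P}={R}; candidates ⊆ {D,G,L,V}.
∅: P⊥R given ∅ in G with P→· removed — back-door holds.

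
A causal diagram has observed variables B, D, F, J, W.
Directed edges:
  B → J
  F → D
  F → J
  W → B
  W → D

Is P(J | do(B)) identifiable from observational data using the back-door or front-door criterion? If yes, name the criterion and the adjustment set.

desc(B)\{B}={J}; candidates ⊆ {D,F,W}.
∅: B⊥J given ∅ in G with B→· removed — back-door holds.
P(J|do(B)) = P(J|B) — no adjustment needed.

P(J|do(B)): backdoor, adjust for ∅.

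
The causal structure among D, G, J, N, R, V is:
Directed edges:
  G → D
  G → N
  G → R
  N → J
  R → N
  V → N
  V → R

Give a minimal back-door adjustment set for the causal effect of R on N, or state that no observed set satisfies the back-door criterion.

R→N: minimal back-door set {G, V}.

desc(R)\{R}={J,N}; candidates ⊆ {D,G,V}.
size 0: {}; under {} R still reaches {D,G,J,N,V} ∋ N.
size 1: {D}, {G}, {V}; under {D} R still reaches {G,J,N,V} ∋ N.
{G,V}: R⊥N given {G,V} in G with R→· removed — back-door holds.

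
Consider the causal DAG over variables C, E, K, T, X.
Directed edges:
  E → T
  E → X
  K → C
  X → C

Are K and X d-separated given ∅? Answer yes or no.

Bayes-Ball from K | ∅ reaches {C}.
X ∉ reach(K|∅) ⇒ K ⊥ X | ∅.

Yes — K ⊥ X | ∅.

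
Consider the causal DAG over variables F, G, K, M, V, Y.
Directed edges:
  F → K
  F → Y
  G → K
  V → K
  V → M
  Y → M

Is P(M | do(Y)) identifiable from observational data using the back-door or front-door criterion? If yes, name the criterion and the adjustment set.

P(M|do(Y)): backdoor, adjust for ∅.

desc(Y)\{Y}={M}; candidates ⊆ {F,G,K,V}.
∅: Y⊥M given ∅ in G with Y→· removed — back-door holds.
P(M|do(Y)) = P(M|Y) — no adjustment needed.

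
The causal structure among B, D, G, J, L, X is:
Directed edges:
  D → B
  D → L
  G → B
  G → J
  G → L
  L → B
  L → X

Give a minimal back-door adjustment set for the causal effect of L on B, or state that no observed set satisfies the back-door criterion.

L→B: minimal back-door set {D, G}.

desc(L)\{L}={B,X}; candidates ⊆ {D,G,J}.
size 0: {}; under {} L still reaches {B,D,G,J} ∋ B.
size 1: {D}, {G}, {J}; under {D} L still reaches {B,G,J} ∋ B.
{D,G}: L⊥B given {D,G} in G with L→· removed — back-door holds.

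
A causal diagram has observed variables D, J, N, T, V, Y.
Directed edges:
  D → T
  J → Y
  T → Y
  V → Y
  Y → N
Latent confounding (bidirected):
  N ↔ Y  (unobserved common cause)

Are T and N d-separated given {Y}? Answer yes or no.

Bayes-Ball from T | {Y} reaches {D,J,N,V}.
N ∈ reach(T|{Y}) ⇒ T ⊥̸ N | {Y}.

No — T and N are d-connected given {Y}.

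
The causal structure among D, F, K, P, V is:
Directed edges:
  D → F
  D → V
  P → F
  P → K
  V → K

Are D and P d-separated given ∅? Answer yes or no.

Bayes-Ball from D | ∅ reaches {F,K,V}.
P ∉ reach(D|∅) ⇒ D ⊥ P | ∅.

Yes — D ⊥ P | ∅.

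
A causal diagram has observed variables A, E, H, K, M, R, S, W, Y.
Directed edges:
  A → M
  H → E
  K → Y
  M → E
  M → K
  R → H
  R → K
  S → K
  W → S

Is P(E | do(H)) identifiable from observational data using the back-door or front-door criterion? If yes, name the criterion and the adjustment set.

P(E|do(H)): backdoor, adjust for ∅.

desc(H)\{H}={E}; candidates ⊆ {A,K,M,R,S,W,Y}.
∅: H⊥E given ∅ in G with H→· removed — back-door holds.
P(E|do(H)) = P(E|H) — no adjustment needed.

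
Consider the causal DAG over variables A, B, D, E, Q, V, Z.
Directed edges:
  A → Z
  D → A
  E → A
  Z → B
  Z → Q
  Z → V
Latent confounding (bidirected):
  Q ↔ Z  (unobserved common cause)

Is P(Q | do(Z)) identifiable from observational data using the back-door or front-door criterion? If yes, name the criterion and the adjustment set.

desc(Z)\{Z}={B,Q,V}; candidates ⊆ {A,D,E}.
Z↔Q: latent back-door arc(s) into Z.
size 0: {}; under {} Z still reaches {A,D,E,Q} ∋ Q.
size 1: {A}, {D}, {E}; under {A} Z still reaches {Q} ∋ Q.
size 2: {A,D}, {A,E}, {D,E}; under {A,D} Z still reaches {Q} ∋ Q.
Z↔Q cannot be blocked by any observed set — no back-door set.
No mediator lies on a directed Z→…→Q path.
Neither criterion identifies P(Q|do(Z)) in this graph.

P(Q|do(Z)): not identifiable (no BD/FD set).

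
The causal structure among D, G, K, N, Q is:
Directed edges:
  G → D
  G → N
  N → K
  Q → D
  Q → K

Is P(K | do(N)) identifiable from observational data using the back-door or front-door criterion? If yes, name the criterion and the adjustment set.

P(K|do(N)): backdoor, adjust for ∅.

desc(N)\{N}={K}; candidates ⊆ {D,G,Q}.
∅: N⊥K given ∅ in G with N→· removed — back-door holds.
P(K|do(N)) = P(K|N) — no adjustment needed.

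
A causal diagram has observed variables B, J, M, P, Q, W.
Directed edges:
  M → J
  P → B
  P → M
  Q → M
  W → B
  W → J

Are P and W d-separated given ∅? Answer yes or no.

Yes — P ⊥ W | ∅.

Bayes-Ball from P | ∅ reaches {B,J,M}.
W ∉ reach(P|∅) ⇒ P ⊥ W | ∅.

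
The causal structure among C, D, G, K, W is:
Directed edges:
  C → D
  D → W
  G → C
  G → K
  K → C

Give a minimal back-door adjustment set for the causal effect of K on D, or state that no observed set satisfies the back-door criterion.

desc(K)\{K}={C,D,W}; candidates ⊆ {G}.
size 0: {}; under {} K still reaches {C,D,G,W} ∋ D.
{G}: K⊥D given {G} in G with K→· removed — back-door holds.

K→D: minimal back-door set {G}.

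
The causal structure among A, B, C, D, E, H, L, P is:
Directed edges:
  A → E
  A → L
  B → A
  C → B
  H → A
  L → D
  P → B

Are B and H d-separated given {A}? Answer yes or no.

No — B and H are d-connected given {A}.

Bayes-Ball from B | {A} reaches {C,H,P}.
H ∈ reach(B|{A}) ⇒ B ⊥̸ H | {A}.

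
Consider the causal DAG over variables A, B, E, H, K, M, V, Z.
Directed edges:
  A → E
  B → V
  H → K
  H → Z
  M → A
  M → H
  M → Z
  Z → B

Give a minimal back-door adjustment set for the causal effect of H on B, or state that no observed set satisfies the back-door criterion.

desc(H)\{H}={B,K,V,Z}; candidates ⊆ {A,E,M}.
size 0: {}; under {} H still reaches {A,B,E,M,V,Z} ∋ B.
{M}: H⊥B given {M} in G with H→· removed — back-door holds.

H→B: minimal back-door set {M}.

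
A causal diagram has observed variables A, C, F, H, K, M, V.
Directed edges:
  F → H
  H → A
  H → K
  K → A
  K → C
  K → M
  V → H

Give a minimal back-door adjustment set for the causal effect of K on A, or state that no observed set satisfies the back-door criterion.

K→A: minimal back-door set {H}.

desc(K)\{K}={A,C,M}; candidates ⊆ {F,H,V}.
size 0: {}; under {} K still reaches {A,F,H,V} ∋ A.
{H}: K⊥A given {H} in G with K→· removed — back-door holds.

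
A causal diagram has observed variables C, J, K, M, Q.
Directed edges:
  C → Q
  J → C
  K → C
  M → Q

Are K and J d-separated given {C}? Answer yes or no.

No — K and J are d-connected given {C}.

Bayes-Ball from K | {C} reaches {J}.
J ∈ reach(K|{C}) ⇒ K ⊥̸ J | {C}.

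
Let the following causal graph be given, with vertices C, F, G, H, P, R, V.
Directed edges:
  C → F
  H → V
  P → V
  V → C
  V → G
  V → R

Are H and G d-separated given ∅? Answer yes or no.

No — H and G are d-connected given ∅.

Bayes-Ball from H | ∅ reaches {C,F,G,R,V}.
G ∈ reach(H|∅) ⇒ H ⊥̸ G | ∅.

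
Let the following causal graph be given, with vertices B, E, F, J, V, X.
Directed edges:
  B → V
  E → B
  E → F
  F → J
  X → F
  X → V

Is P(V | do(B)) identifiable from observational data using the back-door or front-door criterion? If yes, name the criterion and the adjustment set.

P(V|do(B)): backdoor, adjust for ∅.

desc(B)\{B}={V}; candidates ⊆ {E,F,J,X}.
∅: B⊥V given ∅ in G with B→· removed — back-door holds.
P(V|do(B)) = P(V|B) — no adjustment needed.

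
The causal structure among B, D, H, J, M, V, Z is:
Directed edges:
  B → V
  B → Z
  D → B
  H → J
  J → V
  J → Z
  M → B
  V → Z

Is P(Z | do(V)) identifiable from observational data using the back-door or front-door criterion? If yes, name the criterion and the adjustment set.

desc(V)\{V}={Z}; candidates ⊆ {B,D,H,J,M}.
size 0: {}; under {} V still reaches {B,D,H,J,M,Z} ∋ Z.
size 1: {B}, {D}, {H} …(+2); under {B} V still reaches {H,J,Z} ∋ Z.
{B,J}: V⊥Z given {B,J} in G with V→· removed — back-door holds.
P(Z|do(V)) = Σ_{B,J} P(Z|V,B,J)·P(B,J).

P(Z|do(V)): backdoor, adjust for {B, J}.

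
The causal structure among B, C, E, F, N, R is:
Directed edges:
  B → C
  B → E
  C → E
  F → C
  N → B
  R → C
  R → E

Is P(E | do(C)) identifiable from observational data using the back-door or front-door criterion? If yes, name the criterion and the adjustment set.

desc(C)\{C}={E}; candidates ⊆ {B,F,N,R}.
size 0: {}; under {} C still reaches {B,E,F,N,R} ∋ E.
size 1: {B}, {F}, {N} …(+1); under {B} C still reaches {E,F,R} ∋ E.
{B,R}: C⊥E given {B,R} in G with C→· removed — back-door holds.
P(E|do(C)) = Σ_{B,R} P(E|C,B,R)·P(B,R).

P(E|do(C)): backdoor, adjust for {B, R}.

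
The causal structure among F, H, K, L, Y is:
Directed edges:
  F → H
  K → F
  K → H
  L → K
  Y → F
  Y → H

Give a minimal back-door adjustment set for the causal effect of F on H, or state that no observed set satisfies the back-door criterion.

F→H: minimal back-door set {K, Y}.

desc(F)\{F}={H}; candidates ⊆ {K,L,Y}.
size 0: {}; under {} F still reaches {H,K,L,Y} ∋ H.
size 1: {K}, {L}, {Y}; under {K} F still reaches {H,Y} ∋ H.
{K,Y}: F⊥H given {K,Y} in G with F→· removed — back-door holds.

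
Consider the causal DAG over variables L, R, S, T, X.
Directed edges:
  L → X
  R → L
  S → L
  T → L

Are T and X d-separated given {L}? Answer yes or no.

Yes — T ⊥ X | {L}.

Bayes-Ball from T | {L} reaches {R,S}.
X ∉ reach(T|{L}) ⇒ T ⊥ X | {L}.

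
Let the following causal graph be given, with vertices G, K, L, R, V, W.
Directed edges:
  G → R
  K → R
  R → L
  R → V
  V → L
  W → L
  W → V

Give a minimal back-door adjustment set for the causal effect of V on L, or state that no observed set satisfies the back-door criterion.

V→L: minimal back-door set {R, W}.

desc(V)\{V}={L}; candidates ⊆ {G,K,R,W}.
size 0: {}; under {} V still reaches {G,K,L,R,W} ∋ L.
size 1: {G}, {K}, {R} …(+1); under {G} V still reaches {K,L,R,W} ∋ L.
{R,W}: V⊥L given {R,W} in G with V→· removed — back-door holds.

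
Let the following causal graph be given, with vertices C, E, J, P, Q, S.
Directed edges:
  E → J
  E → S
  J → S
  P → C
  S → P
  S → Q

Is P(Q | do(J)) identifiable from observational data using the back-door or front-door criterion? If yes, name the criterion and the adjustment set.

P(Q|do(J)): backdoor, adjust for {E}.

desc(J)\{J}={C,P,Q,S}; candidates ⊆ {E}.
size 0: {}; under {} J still reaches {C,E,P,Q,S} ∋ Q.
{E}: J⊥Q given {E} in G with J→· removed — back-door holds.
P(Q|do(J)) = Σ_{E} P(Q|J,E)·P(E).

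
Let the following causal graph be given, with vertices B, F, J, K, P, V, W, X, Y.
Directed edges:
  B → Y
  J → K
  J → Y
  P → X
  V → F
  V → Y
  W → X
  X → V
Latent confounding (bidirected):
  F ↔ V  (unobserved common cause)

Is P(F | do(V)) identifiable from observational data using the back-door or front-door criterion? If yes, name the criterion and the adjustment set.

P(F|do(V)): not identifiable (no BD/FD set).

desc(V)\{V}={F,Y}; candidates ⊆ {B,J,K,P,W,X}.
V↔F: latent back-door arc(s) into V.
size 0: {}; under {} V still reaches {F,P,W,X} ∋ F.
size 1: {B}, {J}, {K} …(+3); under {B} V still reaches {F,P,W,X} ∋ F.
size 2: {B,J}, {B,K}, {B,P} …(+12); under {B,J} V still reaches {F,P,W,X} ∋ F.
V↔F cannot be blocked by any observed set — no back-door set.
No mediator lies on a directed V→…→F path.
Neither criterion identifies P(F|do(V)) in this graph.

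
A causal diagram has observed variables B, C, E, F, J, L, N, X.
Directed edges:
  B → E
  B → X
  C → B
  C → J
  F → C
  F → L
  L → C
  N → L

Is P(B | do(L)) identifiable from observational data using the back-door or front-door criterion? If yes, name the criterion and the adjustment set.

desc(L)\{L}={B,C,E,J,X}; candidates ⊆ {F,N}.
size 0: {}; under {} L still reaches {B,C,E,F,J,N,X} ∋ B.
{F}: L⊥B given {F} in G with L→· removed — back-door holds.
P(B|do(L)) = Σ_{F} P(B|L,F)·P(F).

P(B|do(L)): backdoor, adjust for {F}.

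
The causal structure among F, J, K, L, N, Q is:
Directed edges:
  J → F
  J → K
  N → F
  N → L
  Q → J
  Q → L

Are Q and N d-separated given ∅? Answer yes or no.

Yes — Q ⊥ N | ∅.

Bayes-Ball from Q | ∅ reaches {F,J,K,L}.
N ∉ reach(Q|∅) ⇒ Q ⊥ N | ∅.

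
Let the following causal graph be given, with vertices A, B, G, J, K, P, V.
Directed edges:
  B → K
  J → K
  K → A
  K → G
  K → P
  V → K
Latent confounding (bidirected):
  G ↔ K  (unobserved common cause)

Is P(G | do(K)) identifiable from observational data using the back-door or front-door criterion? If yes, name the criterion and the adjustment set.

P(G|do(K)): not identifiable (no BD/FD set).

desc(K)\{K}={A,G,P}; candidates ⊆ {B,J,V}.
K↔G: latent back-door arc(s) into K.
size 0: {}; under {} K still reaches {B,G,J,V} ∋ G.
size 1: {B}, {J}, {V}; under {B} K still reaches {G,J,V} ∋ G.
size 2: {B,J}, {B,V}, {J,V}; under {B,J} K still reaches {G,V} ∋ G.
K↔G cannot be blocked by any observed set — no back-door set.
No mediator lies on a directed K→…→G path.
Neither criterion identifies P(G|do(K)) in this graph.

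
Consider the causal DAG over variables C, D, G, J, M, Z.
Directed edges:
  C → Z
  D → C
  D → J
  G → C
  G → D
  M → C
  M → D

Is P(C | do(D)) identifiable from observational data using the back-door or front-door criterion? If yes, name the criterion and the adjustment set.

P(C|do(D)): backdoor, adjust for {G, M}.

desc(D)\{D}={C,J,Z}; candidates ⊆ {G,M}.
size 0: {}; under {} D still reaches {C,G,M,Z} ∋ C.
size 1: {G}, {M}; under {G} D still reaches {C,M,Z} ∋ C.
{G,M}: D⊥C given {G,M} in G with D→· removed — back-door holds.
P(C|do(D)) = Σ_{G,M} P(C|D,G,M)·P(G,M).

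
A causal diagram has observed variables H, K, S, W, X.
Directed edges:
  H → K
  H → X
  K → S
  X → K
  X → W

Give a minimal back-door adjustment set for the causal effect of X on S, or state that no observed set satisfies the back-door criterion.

X→S: minimal back-door set {H}.

desc(X)\{X}={K,S,W}; candidates ⊆ {H}.
size 0: {}; under {} X still reaches {H,K,S} ∋ S.
{H}: X⊥S given {H} in G with X→· removed — back-door holds.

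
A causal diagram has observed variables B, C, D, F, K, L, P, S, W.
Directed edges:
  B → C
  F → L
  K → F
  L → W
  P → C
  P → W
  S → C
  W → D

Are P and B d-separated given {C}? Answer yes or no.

No — P and B are d-connected given {C}.

Bayes-Ball from P | {C} reaches {B,D,S,W}.
B ∈ reach(P|{C}) ⇒ P ⊥̸ B | {C}.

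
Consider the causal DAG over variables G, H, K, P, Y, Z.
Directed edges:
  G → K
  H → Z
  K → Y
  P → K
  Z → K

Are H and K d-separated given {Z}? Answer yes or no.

Bayes-Ball from H | {Z} reaches ∅.
K ∉ reach(H|{Z}) ⇒ H ⊥ K | {Z}.

Yes — H ⊥ K | {Z}.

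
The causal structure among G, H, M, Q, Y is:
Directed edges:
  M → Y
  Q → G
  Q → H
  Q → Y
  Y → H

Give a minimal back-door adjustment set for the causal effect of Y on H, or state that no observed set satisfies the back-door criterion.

Y→H: minimal back-door set {Q}.

desc(Y)\{Y}={H}; candidates ⊆ {G,M,Q}.
size 0: {}; under {} Y still reaches {G,H,M,Q} ∋ H.
{Q}: Y⊥H given {Q} in G with Y→· removed — back-door holds.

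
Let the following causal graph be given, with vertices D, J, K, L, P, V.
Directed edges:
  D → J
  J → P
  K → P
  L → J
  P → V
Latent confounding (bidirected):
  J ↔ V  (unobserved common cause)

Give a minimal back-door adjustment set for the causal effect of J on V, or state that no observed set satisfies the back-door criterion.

desc(J)\{J}={P,V}; candidates ⊆ {D,K,L}.
J↔V: latent back-door arc(s) into J.
size 0: {}; under {} J still reaches {D,L,V} ∋ V.
size 1: {D}, {K}, {L}; under {D} J still reaches {L,V} ∋ V.
size 2: {D,K}, {D,L}, {K,L}; under {D,K} J still reaches {L,V} ∋ V.
J↔V cannot be blocked by any observed set — no back-door set.

J→V: no observed back-door set.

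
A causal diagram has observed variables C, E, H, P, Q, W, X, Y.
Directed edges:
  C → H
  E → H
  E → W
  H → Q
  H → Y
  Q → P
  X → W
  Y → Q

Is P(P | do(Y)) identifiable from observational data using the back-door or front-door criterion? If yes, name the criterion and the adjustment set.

P(P|do(Y)): backdoor, adjust for {H}.

desc(Y)\{Y}={P,Q}; candidates ⊆ {C,E,H,W,X}.
size 0: {}; under {} Y still reaches {C,E,H,P,Q,W} ∋ P.
{H}: Y⊥P given {H} in G with Y→· removed — back-door holds.
P(P|do(Y)) = Σ_{H} P(P|Y,H)·P(H).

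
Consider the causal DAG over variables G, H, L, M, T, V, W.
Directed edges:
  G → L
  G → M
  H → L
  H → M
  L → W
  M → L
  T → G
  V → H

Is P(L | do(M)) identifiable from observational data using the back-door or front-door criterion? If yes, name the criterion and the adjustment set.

desc(M)\{M}={L,W}; candidates ⊆ {G,H,T,V}.
size 0: {}; under {} M still reaches {G,H,L,T,V,W} ∋ L.
size 1: {G}, {H}, {T} …(+1); under {G} M still reaches {H,L,V,W} ∋ L.
{G,H}: M⊥L given {G,H} in G with M→· removed — back-door holds.
P(L|do(M)) = Σ_{G,H} P(L|M,G,H)·P(G,H).

P(L|do(M)): backdoor, adjust for {G, H}.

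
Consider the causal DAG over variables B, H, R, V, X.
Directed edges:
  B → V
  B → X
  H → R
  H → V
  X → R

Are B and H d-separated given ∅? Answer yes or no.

Yes — B ⊥ H | ∅.

Bayes-Ball from B | ∅ reaches {R,V,X}.
H ∉ reach(B|∅) ⇒ B ⊥ H | ∅.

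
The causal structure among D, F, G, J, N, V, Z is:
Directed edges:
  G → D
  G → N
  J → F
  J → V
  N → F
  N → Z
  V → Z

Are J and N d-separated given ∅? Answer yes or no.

Bayes-Ball from J | ∅ reaches {F,V,Z}.
N ∉ reach(J|∅) ⇒ J ⊥ N | ∅.

Yes — J ⊥ N | ∅.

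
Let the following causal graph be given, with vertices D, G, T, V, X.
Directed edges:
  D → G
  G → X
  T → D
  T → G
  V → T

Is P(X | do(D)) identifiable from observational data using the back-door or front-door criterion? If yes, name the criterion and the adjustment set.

P(X|do(D)): backdoor, adjust for {T}.

desc(D)\{D}={G,X}; candidates ⊆ {T,V}.
size 0: {}; under {} D still reaches {G,T,V,X} ∋ X.
{T}: D⊥X given {T} in G with D→· removed — back-door holds.
P(X|do(D)) = Σ_{T} P(X|D,T)·P(T).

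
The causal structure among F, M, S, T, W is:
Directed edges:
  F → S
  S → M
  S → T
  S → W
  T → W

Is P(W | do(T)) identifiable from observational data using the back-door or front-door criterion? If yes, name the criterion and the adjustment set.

P(W|do(T)): backdoor, adjust for {S}.

desc(T)\{T}={W}; candidates ⊆ {F,M,S}.
size 0: {}; under {} T still reaches {F,M,S,W} ∋ W.
{S}: T⊥W given {S} in G with T→· removed — back-door holds.
P(W|do(T)) = Σ_{S} P(W|T,S)·P(S).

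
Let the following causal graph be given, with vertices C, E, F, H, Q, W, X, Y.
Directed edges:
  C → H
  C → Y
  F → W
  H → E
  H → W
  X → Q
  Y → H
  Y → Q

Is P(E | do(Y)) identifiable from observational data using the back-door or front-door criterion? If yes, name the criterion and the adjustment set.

P(E|do(Y)): backdoor, adjust for {C}.

desc(Y)\{Y}={E,H,Q,W}; candidates ⊆ {C,F,X}.
size 0: {}; under {} Y still reaches {C,E,H,W} ∋ E.
{C}: Y⊥E given {C} in G with Y→· removed — back-door holds.
P(E|do(Y)) = Σ_{C} P(E|Y,C)·P(C).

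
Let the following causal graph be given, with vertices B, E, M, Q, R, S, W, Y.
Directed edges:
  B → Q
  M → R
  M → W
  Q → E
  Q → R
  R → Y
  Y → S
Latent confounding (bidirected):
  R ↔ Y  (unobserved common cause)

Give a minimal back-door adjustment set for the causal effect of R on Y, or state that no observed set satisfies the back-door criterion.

R→Y: no observed back-door set.

desc(R)\{R}={S,Y}; candidates ⊆ {B,E,M,Q,W}.
R↔Y: latent back-door arc(s) into R.
size 0: {}; under {} R still reaches {B,E,M,Q,S,W,Y} ∋ Y.
size 1: {B}, {E}, {M} …(+2); under {B} R still reaches {E,M,Q,S,W,Y} ∋ Y.
size 2: {B,E}, {B,M}, {B,Q} …(+7); under {B,E} R still reaches {M,Q,S,W,Y} ∋ Y.
R↔Y cannot be blocked by any observed set — no back-door set.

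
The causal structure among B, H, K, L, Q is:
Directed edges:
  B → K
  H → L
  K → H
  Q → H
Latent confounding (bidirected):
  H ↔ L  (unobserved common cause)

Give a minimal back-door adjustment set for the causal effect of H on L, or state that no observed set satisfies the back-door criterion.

desc(H)\{H}={L}; candidates ⊆ {B,K,Q}.
H↔L: latent back-door arc(s) into H.
size 0: {}; under {} H still reaches {B,K,L,Q} ∋ L.
size 1: {B}, {K}, {Q}; under {B} H still reaches {K,L,Q} ∋ L.
size 2: {B,K}, {B,Q}, {K,Q}; under {B,K} H still reaches {L,Q} ∋ L.
H↔L cannot be blocked by any observed set — no back-door set.

H→L: no observed back-door set.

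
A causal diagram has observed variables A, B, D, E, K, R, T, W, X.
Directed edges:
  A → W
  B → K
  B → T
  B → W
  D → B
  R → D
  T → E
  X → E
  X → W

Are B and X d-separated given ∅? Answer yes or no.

Yes — B ⊥ X | ∅.

Bayes-Ball from B | ∅ reaches {D,E,K,R,T,W}.
X ∉ reach(B|∅) ⇒ B ⊥ X | ∅.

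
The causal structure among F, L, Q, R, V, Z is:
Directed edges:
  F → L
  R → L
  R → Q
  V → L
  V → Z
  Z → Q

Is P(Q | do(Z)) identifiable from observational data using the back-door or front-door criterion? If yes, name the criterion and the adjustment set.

P(Q|do(Z)): backdoor, adjust for ∅.

desc(Z)\{Z}={Q}; candidates ⊆ {F,L,R,V}.
∅: Z⊥Q given ∅ in G with Z→· removed — back-door holds.
P(Q|do(Z)) = P(Q|Z) — no adjustment needed.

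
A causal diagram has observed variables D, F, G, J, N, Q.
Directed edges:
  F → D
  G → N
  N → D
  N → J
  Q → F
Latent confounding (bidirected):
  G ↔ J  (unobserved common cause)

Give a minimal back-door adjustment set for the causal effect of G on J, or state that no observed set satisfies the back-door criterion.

desc(G)\{G}={D,J,N}; candidates ⊆ {F,Q}.
G↔J: latent back-door arc(s) into G.
size 0: {}; under {} G still reaches {J} ∋ J.
size 1: {F}, {Q}; under {F} G still reaches {J} ∋ J.
size 2: {F,Q}; under {F,Q} G still reaches {J} ∋ J.
G↔J cannot be blocked by any observed set — no back-door set.

G→J: no observed back-door set.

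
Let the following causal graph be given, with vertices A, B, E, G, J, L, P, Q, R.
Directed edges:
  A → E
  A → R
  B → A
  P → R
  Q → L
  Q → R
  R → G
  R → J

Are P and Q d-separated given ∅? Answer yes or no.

Yes — P ⊥ Q | ∅.

Bayes-Ball from P | ∅ reaches {G,J,R}.
Q ∉ reach(P|∅) ⇒ P ⊥ Q | ∅.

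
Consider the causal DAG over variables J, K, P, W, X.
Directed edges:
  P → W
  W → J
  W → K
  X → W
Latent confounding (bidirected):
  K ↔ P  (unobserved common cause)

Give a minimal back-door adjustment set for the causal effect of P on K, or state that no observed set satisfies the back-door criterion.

desc(P)\{P}={J,K,W}; candidates ⊆ {X}.
P↔K: latent back-door arc(s) into P.
size 0: {}; under {} P still reaches {K} ∋ K.
size 1: {X}; under {X} P still reaches {K} ∋ K.
P↔K cannot be blocked by any observed set — no back-door set.

P→K: no observed back-door set.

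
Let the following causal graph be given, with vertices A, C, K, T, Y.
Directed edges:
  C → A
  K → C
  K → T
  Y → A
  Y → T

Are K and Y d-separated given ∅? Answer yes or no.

Yes — K ⊥ Y | ∅.

Bayes-Ball from K | ∅ reaches {A,C,T}.
Y ∉ reach(K|∅) ⇒ K ⊥ Y | ∅.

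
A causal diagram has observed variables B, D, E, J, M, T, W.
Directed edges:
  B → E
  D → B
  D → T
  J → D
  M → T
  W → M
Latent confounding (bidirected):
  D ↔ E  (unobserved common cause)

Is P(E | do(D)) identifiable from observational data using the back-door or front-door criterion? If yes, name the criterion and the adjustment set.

desc(D)\{D}={B,E,T}; candidates ⊆ {J,M,W}.
D↔E: latent back-door arc(s) into D.
size 0: {}; under {} D still reaches {E,J} ∋ E.
size 1: {J}, {M}, {W}; under {J} D still reaches {E} ∋ E.
size 2: {J,M}, {J,W}, {M,W}; under {J,M} D still reaches {E} ∋ E.
D↔E cannot be blocked by any observed set — no back-door set.
{B}: (i) intercepts every directed D→E path; (ii) no back-door D→{B}; (iii) {D} blocks every back-door {B}→E. Front-door holds.
P(E|do(D)) = Σ_{B} P(B|D) Σ_{D'} P(E|B,D')P(D').

P(E|do(D)): frontdoor, adjust for {B}.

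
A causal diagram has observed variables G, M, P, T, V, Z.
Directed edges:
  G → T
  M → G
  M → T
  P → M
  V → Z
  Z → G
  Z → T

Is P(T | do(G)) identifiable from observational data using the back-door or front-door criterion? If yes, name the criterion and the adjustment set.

P(T|do(G)): backdoor, adjust for {M, Z}.

desc(G)\{G}={T}; candidates ⊆ {M,P,V,Z}.
size 0: {}; under {} G still reaches {M,P,T,V,Z} ∋ T.
size 1: {M}, {P}, {V} …(+1); under {M} G still reaches {T,V,Z} ∋ T.
{M,Z}: G⊥T given {M,Z} in G with G→· removed — back-door holds.
P(T|do(G)) = Σ_{M,Z} P(T|G,M,Z)·P(M,Z).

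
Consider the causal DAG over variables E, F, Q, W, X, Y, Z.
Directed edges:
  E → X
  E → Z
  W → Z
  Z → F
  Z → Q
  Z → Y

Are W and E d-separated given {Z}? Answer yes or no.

No — W and E are d-connected given {Z}.

Bayes-Ball from W | {Z} reaches {E,X}.
E ∈ reach(W|{Z}) ⇒ W ⊥̸ E | {Z}.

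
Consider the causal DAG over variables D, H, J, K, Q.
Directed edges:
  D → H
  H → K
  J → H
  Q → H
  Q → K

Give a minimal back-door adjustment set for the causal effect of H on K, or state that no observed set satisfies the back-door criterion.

H→K: minimal back-door set {Q}.

desc(H)\{H}={K}; candidates ⊆ {D,J,Q}.
size 0: {}; under {} H still reaches {D,J,K,Q} ∋ K.
{Q}: H⊥K given {Q} in G with H→· removed — back-door holds.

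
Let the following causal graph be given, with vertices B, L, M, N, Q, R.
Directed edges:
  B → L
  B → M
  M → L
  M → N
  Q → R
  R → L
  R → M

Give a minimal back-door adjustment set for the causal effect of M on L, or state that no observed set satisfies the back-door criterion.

M→L: minimal back-door set {B, R}.

desc(M)\{M}={L,N}; candidates ⊆ {B,Q,R}.
size 0: {}; under {} M still reaches {B,L,Q,R} ∋ L.
size 1: {B}, {Q}, {R}; under {B} M still reaches {L,Q,R} ∋ L.
{B,R}: M⊥L given {B,R} in G with M→· removed — back-door holds.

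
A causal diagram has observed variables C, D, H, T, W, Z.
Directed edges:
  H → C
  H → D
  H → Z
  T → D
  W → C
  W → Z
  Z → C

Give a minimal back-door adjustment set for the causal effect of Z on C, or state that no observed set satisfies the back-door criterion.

desc(Z)\{Z}={C}; candidates ⊆ {D,H,T,W}.
size 0: {}; under {} Z still reaches {C,D,H,W} ∋ C.
size 1: {D}, {H}, {T} …(+1); under {D} Z still reaches {C,H,T,W} ∋ C.
{H,W}: Z⊥C given {H,W} in G with Z→· removed — back-door holds.

Z→C: minimal back-door set {H, W}.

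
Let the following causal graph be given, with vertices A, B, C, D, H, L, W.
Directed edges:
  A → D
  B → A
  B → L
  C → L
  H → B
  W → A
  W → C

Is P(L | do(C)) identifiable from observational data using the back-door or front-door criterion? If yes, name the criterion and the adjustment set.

P(L|do(C)): backdoor, adjust for ∅.

desc(C)\{C}={L}; candidates ⊆ {A,B,D,H,W}.
∅: C⊥L given ∅ in G with C→· removed — back-door holds.
P(L|do(C)) = P(L|C) — no adjustment needed.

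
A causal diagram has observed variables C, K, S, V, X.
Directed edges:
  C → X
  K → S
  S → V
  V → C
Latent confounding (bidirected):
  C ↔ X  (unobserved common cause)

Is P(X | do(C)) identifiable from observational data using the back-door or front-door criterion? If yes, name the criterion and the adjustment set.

P(X|do(C)): not identifiable (no BD/FD set).

desc(C)\{C}={X}; candidates ⊆ {K,S,V}.
C↔X: latent back-door arc(s) into C.
size 0: {}; under {} C still reaches {K,S,V,X} ∋ X.
size 1: {K}, {S}, {V}; under {K} C still reaches {S,V,X} ∋ X.
size 2: {K,S}, {K,V}, {S,V}; under {K,S} C still reaches {V,X} ∋ X.
C↔X cannot be blocked by any observed set — no back-door set.
No mediator lies on a directed C→…→X path.
Neither criterion identifies P(X|do(C)) in this graph.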